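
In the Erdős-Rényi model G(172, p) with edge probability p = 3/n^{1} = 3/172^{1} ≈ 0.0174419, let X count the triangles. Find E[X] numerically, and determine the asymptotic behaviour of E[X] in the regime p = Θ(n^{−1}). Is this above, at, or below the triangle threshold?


Number of potential triangles: C(172, 3) = 833340.
Each occurs with probability p³ ≈ (0.0174419)³ ≈ 5.30613657e-06.
By linearity: E[X] = C(172, 3)·p³ ≈ 833340 · 5.30613657e-06 ≈ 4.421816.
Here α = 1, so p = 3/n is exactly at the triangle threshold p ~ 1/n. Asymptotically E[X] → c³/6 = 3³/6 = 9/2 ≈ 4.500000, a bounded constant. In this regime the triangle count is asymptotically Poisson(c³/6).

E[X] ≈ 4.421816; in regime p = Θ(1/n^{1}) E[X] stays bounded (at the triangle threshold p ~ 1/n).


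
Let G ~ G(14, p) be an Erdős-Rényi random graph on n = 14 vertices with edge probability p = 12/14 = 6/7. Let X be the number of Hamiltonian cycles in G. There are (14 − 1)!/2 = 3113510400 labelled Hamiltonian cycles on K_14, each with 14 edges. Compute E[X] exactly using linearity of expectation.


K_14 has (14 − 1)!/2 = 3113510400 labelled Hamiltonian cycles.
For each such Hamiltonian cycle H, let X_H = 1 if all 14 edges of H are present in G. Then P[X_H = 1] = p^{14} = (6/7)^{14} = 78364164096/678223072849.
Summing the indicators: E[X] = Σ_H E[X_H] = 3113510400 · p^{14} = 3113510400 · 78364164096/678223072849 = 34855377128600371200/96889010407.
Numerically: E[X] ≈ 3.597e+08.

E[X] = 3113510400 · (6/7)^{14} = 34855377128600371200/96889010407 ≈ 3.597e+08.


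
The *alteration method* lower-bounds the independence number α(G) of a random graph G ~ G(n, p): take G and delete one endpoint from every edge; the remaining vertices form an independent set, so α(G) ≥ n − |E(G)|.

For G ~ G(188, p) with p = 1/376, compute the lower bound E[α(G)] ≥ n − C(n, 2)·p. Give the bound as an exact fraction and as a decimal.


E[|E(G)|] = C(188, 2)·p = 17578 · (1/376) = 187/4.
E[α(G)] ≥ n − E[|E(G)|] = 188 − 187/4 = 565/4.
Numerically: ≈ 141.2500.
(This is only a lower bound; the true E[α(G)] may be larger.)

E[α(G)] ≥ 565/4 ≈ 141.2500.


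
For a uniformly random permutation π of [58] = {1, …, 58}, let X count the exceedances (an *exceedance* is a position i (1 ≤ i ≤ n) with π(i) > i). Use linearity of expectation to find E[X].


Write X = Σ_{i=1}^{58} X_i, where X_i = 1_{π(i) > i}.
For each fixed i, π(i) is uniform over {1, …, 58} (marginal of a uniform permutation), so P[π(i) > i] = (n − i)/n. Summing: Σ_{i=1}^{58} (n − i)/n = (0 + 1 + … + 57)/58 = 58(58 − 1)/(2·58) = (58 − 1)/2.
Hence E[X] = Σ_{i=1}^{58} (58 − i)/58 = 57/2 ≈ 28.500000.

E[X] = 57/2 = 28.500000.


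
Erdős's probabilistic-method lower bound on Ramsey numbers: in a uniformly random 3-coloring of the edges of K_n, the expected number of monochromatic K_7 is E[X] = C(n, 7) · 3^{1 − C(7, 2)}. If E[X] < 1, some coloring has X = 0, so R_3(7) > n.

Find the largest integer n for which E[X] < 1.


We need C(n, 7) · 3^{1 − 21} < 1, i.e. C(n, 7) < 3^{21 − 1} = 3486784401.
Check values of n near the boundary:
  n = 79: C(79, 7) = 2898753715; 2898753715 < 3486784401? YES
  n = 80: C(80, 7) = 3176716400; 3176716400 < 3486784401? YES
  n = 81: C(81, 7) = 3477216600; 3477216600 < 3486784401? YES
  n = 82: C(82, 7) = 3801756816; 3801756816 < 3486784401? NO
  n = 83: C(83, 7) = 4151918628; 4151918628 < 3486784401? NO
The largest n with C(n, 7) < 3486784401 is n = 81 (where E[X] = 42928600/43046721 ≈ 0.997256). Hence R_3(7) > 81, i.e. R_3(7) ≥ 82.

Largest n = 81; hence R_3(7) > 81.


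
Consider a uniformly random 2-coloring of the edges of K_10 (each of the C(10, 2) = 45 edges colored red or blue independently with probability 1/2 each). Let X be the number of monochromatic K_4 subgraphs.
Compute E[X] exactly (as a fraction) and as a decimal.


Let X = Σ_S X_S over the C(10, 4) = 210 subsets S of size 4, where X_S = 1 if the K_4 on S is monochromatic.
For a fixed S, the K_4 on S has C(4, 2) = 6 edges. P[all 6 edges red] = (1/2)^6, and likewise for blue, so P[monochromatic] = 2·(1/2)^6 = 2^{1 − 6} = 1/32.
By linearity: E[X] = C(10, 4) · 2^{1 − 6} = 210 · 1/32 = 105/16.
Numerically: E[X] ≈ 6.56250.

E[X] = C(10,4)·2^(1−C(4,2)) = 105/16 ≈ 6.56250.


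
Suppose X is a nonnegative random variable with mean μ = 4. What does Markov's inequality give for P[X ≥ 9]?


μ = E[X] = 4, a = 9.
Markov: P[X ≥ 9] ≤ μ/a = (4)/9 = 4/9.
Numerically: ≈ 0.444.
(Since a = 9 > μ = 4.000, the bound 4/9 is < 1 and informative.)

P[X ≥ 9] ≤ 4/9 ≈ 0.444.


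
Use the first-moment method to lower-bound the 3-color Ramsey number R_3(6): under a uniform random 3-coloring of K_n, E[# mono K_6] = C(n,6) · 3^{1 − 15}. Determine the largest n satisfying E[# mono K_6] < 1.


We need C(n, 6) · 3^{1 − 15} < 1, i.e. C(n, 6) < 3^{15 − 1} = 4782969.
Check values of n near the boundary:
  n = 35: C(35, 6) = 1623160; 1623160 < 4782969? YES
  n = 36: C(36, 6) = 1947792; 1947792 < 4782969? YES
  n = 37: C(37, 6) = 2324784; 2324784 < 4782969? YES
  n = 38: C(38, 6) = 2760681; 2760681 < 4782969? YES
  n = 39: C(39, 6) = 3262623; 3262623 < 4782969? YES
  n = 40: C(40, 6) = 3838380; 3838380 < 4782969? YES
  n = 41: C(41, 6) = 4496388; 4496388 < 4782969? YES
  n = 42: C(42, 6) = 5245786; 5245786 < 4782969? NO
  n = 43: C(43, 6) = 6096454; 6096454 < 4782969? NO
The largest n with C(n, 6) < 4782969 is n = 41 (where E[X] = 1498796/1594323 ≈ 0.94008). Hence R_3(6) > 41, i.e. R_3(6) ≥ 42.

Largest n = 41; hence R_3(6) > 41.


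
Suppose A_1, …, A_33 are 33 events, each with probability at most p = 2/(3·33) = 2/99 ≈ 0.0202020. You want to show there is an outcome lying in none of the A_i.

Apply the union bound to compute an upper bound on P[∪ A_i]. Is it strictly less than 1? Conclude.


Union bound: P[∪_{i=1}^{33} A_i] ≤ Σ_i P[A_i] ≤ 33·p = 33·(2/99) = 2/3.
Numerically: 2/3 ≈ 0.6666667.
Is 2/3 < 1? YES.
Since P[∪ A_i] ≤ 2/3 < 1, the complement has P[∩ A_i^c] ≥ 1 − 2/3 = 1/3 > 0, so some outcome avoids every A_i.

33·p = 2/3 ≈ 0.6666667; existence CERTIFIED by the union bound.


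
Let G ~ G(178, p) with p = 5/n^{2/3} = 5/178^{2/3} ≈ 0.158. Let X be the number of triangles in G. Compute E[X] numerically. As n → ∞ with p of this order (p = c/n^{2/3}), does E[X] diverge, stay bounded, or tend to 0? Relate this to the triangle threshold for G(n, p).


Number of potential triangles: C(178, 3) = 924176.
Each occurs with probability p³ ≈ (0.158)³ ≈ 3.94521e-03.
By linearity: E[X] = C(178, 3)·p³ ≈ 924176 · 3.94521e-03 ≈ 3646.067.
Since α = 2/3 < 1, p = c/n^{2/3} ≫ 1/n is above the triangle threshold p ~ 1/n. Asymptotically E[X] ~ (c³/6)·n^{3(1−α)} = (5³/6)·n^{1} → ∞; triangles are abundant w.h.p.

E[X] ≈ 3646.067; in regime p = Θ(1/n^{2/3}) E[X] diverges (above the triangle threshold p ~ 1/n).


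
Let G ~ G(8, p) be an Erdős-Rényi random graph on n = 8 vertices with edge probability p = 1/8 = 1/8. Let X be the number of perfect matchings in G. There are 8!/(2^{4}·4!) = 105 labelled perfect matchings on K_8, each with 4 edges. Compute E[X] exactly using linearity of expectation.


K_8 has 8!/(2^{4}·4!) = 105 labelled perfect matchings.
For each such perfect matching H, let X_H = 1 if all 4 edges of H are present in G. Then P[X_H = 1] = p^{4} = (1/8)^{4} = 1/4096.
By linearity of expectation: E[X] = Σ_H E[X_H] = 105 · p^{4} = 105 · 1/4096 = 105/4096.
Numerically: E[X] ≈ 0.0256.

E[X] = 105 · (1/8)^{4} = 105/4096 ≈ 0.0256.


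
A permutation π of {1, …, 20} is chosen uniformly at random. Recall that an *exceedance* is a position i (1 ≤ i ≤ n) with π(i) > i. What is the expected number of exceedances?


Write X = Σ_{i=1}^{20} X_i, where X_i = 1_{π(i) > i}.
For each fixed i, π(i) is uniform over {1, …, 20} (marginal of a uniform permutation), so P[π(i) > i] = (n − i)/n. Summing: Σ_{i=1}^{20} (n − i)/n = (0 + 1 + … + 19)/20 = 20(20 − 1)/(2·20) = (20 − 1)/2.
Hence E[X] = Σ_{i=1}^{20} (20 − i)/20 = 19/2 ≈ 9.50000.

E[X] = 19/2 = 9.50000.


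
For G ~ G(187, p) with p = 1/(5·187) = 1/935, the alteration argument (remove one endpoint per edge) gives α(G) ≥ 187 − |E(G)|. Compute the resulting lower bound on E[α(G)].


E[|E(G)|] = C(187, 2)·p = 17391 · (1/935) = 93/5.
E[α(G)] ≥ n − E[|E(G)|] = 187 − 93/5 = 842/5.
Numerically: ≈ 168.400.
(This is only a lower bound; the true E[α(G)] may be larger.)

E[α(G)] ≥ 842/5 ≈ 168.400.


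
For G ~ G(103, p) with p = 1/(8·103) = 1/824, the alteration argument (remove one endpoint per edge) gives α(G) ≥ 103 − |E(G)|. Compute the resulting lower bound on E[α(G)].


E[|E(G)|] = C(103, 2)·p = 5253 · (1/824) = 51/8.
E[α(G)] ≥ n − E[|E(G)|] = 103 − 51/8 = 773/8.
Numerically: ≈ 96.62500.
(This is only a lower bound; the true E[α(G)] may be larger.)

E[α(G)] ≥ 773/8 ≈ 96.62500.


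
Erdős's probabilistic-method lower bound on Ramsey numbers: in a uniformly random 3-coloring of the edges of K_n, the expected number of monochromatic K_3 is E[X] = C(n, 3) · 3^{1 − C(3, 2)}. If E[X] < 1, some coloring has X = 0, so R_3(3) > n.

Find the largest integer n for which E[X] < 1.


We need C(n, 3) · 3^{1 − 3} < 1, i.e. C(n, 3) < 3^{3 − 1} = 9.
Check values of n near the boundary:
  n = 3: C(3, 3) = 1; 1 < 9? YES
  n = 4: C(4, 3) = 4; 4 < 9? YES
  n = 5: C(5, 3) = 10; 10 < 9? NO
The largest n with C(n, 3) < 9 is n = 4 (where E[X] = 4/9 ≈ 0.44444). Hence R_3(3) > 4, i.e. R_3(3) ≥ 5.

Largest n = 4; hence R_3(3) > 4.


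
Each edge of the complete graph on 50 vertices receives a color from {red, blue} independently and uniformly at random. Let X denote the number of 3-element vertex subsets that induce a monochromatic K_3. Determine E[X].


Let X = Σ_S X_S over the C(50, 3) = 19600 subsets S of size 3, where X_S = 1 if the K_3 on S is monochromatic.
For a fixed S, the K_3 on S has C(3, 2) = 3 edges. P[all 3 edges red] = (1/2)^3, and likewise for blue, so P[monochromatic] = 2·(1/2)^3 = 2^{1 − 3} = 1/4.
Summing: E[X] = C(50, 3) · 2^{1 − 3} = 19600 · 1/4 = 4900.
Numerically: E[X] ≈ 4900.0000.

E[X] = C(50,3)·2^(1−C(3,2)) = 4900 ≈ 4900.0000.


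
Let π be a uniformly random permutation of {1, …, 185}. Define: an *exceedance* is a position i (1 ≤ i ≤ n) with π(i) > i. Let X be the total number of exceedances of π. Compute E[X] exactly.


Write X = Σ_{i=1}^{185} X_i, where X_i = 1_{π(i) > i}.
For each fixed i, π(i) is uniform over {1, …, 185} (marginal of a uniform permutation), so P[π(i) > i] = (n − i)/n. Summing: Σ_{i=1}^{185} (n − i)/n = (0 + 1 + … + 184)/185 = 185(185 − 1)/(2·185) = (185 − 1)/2.
Hence E[X] = Σ_{i=1}^{185} (185 − i)/185 = 92 ≈ 92.0000.

E[X] = 92 = 92.0000.


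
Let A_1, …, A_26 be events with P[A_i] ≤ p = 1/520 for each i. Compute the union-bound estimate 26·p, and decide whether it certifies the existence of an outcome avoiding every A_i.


Union bound: P[∪_{i=1}^{26} A_i] ≤ Σ_i P[A_i] ≤ 26·p = 26·(1/520) = 1/20.
Numerically: 1/20 ≈ 0.05000.
Is 1/20 < 1? YES.
Since P[∪ A_i] ≤ 1/20 < 1, the complement has P[∩ A_i^c] ≥ 1 − 1/20 = 19/20 > 0, so some outcome avoids every A_i.

26·p = 1/20 ≈ 0.05000; existence CERTIFIED by the union bound.


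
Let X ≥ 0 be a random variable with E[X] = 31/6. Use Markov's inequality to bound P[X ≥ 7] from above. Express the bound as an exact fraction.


μ = E[X] = 31/6, a = 7.
Markov: P[X ≥ 7] ≤ μ/a = (31/6)/7 = 31/42.
Numerically: ≈ 0.738095.
(Since a = 7 > μ = 5.166667, the bound 31/42 is < 1 and informative.)

P[X ≥ 7] ≤ 31/42 ≈ 0.738095.


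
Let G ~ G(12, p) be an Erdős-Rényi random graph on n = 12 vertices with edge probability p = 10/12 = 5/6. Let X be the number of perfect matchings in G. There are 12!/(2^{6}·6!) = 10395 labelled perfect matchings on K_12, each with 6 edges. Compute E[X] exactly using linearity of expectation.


K_12 has 12!/(2^{6}·6!) = 10395 labelled perfect matchings.
For each such perfect matching H, let X_H = 1 if all 6 edges of H are present in G. Then P[X_H = 1] = p^{6} = (5/6)^{6} = 15625/46656.
By linearity: E[X] = Σ_H E[X_H] = 10395 · p^{6} = 10395 · 15625/46656 = 6015625/1728.
Numerically: E[X] ≈ 3.48e+03.

E[X] = 10395 · (5/6)^{6} = 6015625/1728 ≈ 3.48e+03.


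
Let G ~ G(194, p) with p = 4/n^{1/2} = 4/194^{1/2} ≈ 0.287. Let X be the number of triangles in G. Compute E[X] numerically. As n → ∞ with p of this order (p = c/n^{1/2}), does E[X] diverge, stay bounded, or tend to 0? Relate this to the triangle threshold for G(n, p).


Number of potential triangles: C(194, 3) = 1198144.
Each occurs with probability p³ ≈ (0.287)³ ≈ 2.36852e-02.
By linearity: E[X] = C(194, 3)·p³ ≈ 1198144 · 2.36852e-02 ≈ 28378.301.
Since α = 1/2 < 1, p = c/n^{1/2} ≫ 1/n is above the triangle threshold p ~ 1/n. Asymptotically E[X] ~ (c³/6)·n^{3(1−α)} = (4³/6)·n^{1.5} → ∞; triangles are abundant w.h.p.

E[X] ≈ 28378.301; in regime p = Θ(1/n^{1/2}) E[X] diverges (above the triangle threshold p ~ 1/n).


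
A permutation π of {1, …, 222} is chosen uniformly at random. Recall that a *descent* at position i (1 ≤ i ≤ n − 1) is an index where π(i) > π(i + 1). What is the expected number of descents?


Write X = Σ X_I over i = 1, …, 221, with X_I the indicator of one descent.
There are 221 indicators.
For each fixed i, the pair (π(i), π(i+1)) is a uniformly random ordered pair of distinct values from {1, …, 222}; by symmetry P[π(i) > π(i+1)] = 1/2.
By linearity: E[X] = 221 · (1/2) = (222 − 1) · (1/2) = 221/2 ≈ 110.50000.

E[X] = 221/2 = 110.50000.


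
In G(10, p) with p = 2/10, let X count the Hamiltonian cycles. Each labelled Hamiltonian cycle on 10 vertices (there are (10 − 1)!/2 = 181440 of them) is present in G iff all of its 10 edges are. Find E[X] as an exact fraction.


K_10 has (10 − 1)!/2 = 181440 labelled Hamiltonian cycles.
For each such Hamiltonian cycle H, let X_H = 1 if all 10 edges of H are present in G. Then P[X_H = 1] = p^{10} = (1/5)^{10} = 1/9765625.
Summing the indicators: E[X] = Σ_H E[X_H] = 181440 · p^{10} = 181440 · 1/9765625 = 36288/1953125.
Numerically: E[X] ≈ 0.01858.

E[X] = 181440 · (1/5)^{10} = 36288/1953125 ≈ 0.01858.


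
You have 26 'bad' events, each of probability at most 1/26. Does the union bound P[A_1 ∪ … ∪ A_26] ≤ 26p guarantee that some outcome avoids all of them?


Union bound: P[∪_{i=1}^{26} A_i] ≤ Σ_i P[A_i] ≤ 26·p = 26·(1/26) = 1.
Numerically: 1 ≈ 1.0000000.
Is 1 < 1? NO.
Since the bound 1 is ≥ 1, the union bound is uninformative here; it does NOT by itself certify existence.

26·p = 1 ≈ 1.0000000; existence NOT certified by the union bound.


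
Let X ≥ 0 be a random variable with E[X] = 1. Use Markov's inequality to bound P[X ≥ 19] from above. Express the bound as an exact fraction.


μ = E[X] = 1, a = 19.
Markov: P[X ≥ 19] ≤ μ/a = (1)/19 = 1/19.
Numerically: ≈ 0.052632.
(Since a = 19 > μ = 1.000000, the bound 1/19 is < 1 and informative.)

P[X ≥ 19] ≤ 1/19 ≈ 0.052632.


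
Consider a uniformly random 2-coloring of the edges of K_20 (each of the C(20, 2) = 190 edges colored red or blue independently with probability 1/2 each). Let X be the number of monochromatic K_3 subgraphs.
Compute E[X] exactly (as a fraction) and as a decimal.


Let X = Σ_S X_S over the C(20, 3) = 1140 subsets S of size 3, where X_S = 1 if the K_3 on S is monochromatic.
For a fixed S, the K_3 on S has C(3, 2) = 3 edges. P[all 3 edges red] = (1/2)^3, and likewise for blue, so P[monochromatic] = 2·(1/2)^3 = 2^{1 − 3} = 1/4.
Summing: E[X] = C(20, 3) · 2^{1 − 3} = 1140 · 1/4 = 285.
Numerically: E[X] ≈ 285.0000.

E[X] = C(20,3)·2^(1−C(3,2)) = 285 ≈ 285.0000.


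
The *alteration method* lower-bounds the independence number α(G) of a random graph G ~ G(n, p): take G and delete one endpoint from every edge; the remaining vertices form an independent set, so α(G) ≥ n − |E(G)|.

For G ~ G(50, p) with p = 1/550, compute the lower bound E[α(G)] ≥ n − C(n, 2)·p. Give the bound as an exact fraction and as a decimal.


E[|E(G)|] = C(50, 2)·p = 1225 · (1/550) = 49/22.
E[α(G)] ≥ n − E[|E(G)|] = 50 − 49/22 = 1051/22.
Numerically: ≈ 47.772727.
(This is only a lower bound; the true E[α(G)] may be larger.)

E[α(G)] ≥ 1051/22 ≈ 47.772727.


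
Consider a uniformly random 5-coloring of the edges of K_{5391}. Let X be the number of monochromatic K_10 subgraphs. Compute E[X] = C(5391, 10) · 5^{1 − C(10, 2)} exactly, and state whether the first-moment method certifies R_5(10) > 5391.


E[X] = C(5391, 10) · 5^{1 − 45} = 5666344714787188828795213697883 · 5^{−44} = 5666344714787188828795213697883/5684341886080801486968994140625.
As a reduced fraction: E[X] = 5666344714787188828795213697883/5684341886080801486968994140625 ≈ 0.99683.
Is E[X] < 1? YES.
Since E[X] < 1, there exists a 5-coloring of K_{5391} with no monochromatic K_10; hence R_5(10) > 5391.

E[X] = 5666344714787188828795213697883/5684341886080801486968994140625 ≈ 0.99683; E[X] < 1, so R_5(10) > 5391.


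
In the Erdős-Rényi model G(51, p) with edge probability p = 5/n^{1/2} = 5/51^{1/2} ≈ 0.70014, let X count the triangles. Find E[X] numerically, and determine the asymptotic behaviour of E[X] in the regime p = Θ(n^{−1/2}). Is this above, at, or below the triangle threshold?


Number of potential triangles: C(51, 3) = 20825.
Each occurs with probability p³ ≈ (0.70014)³ ≈ 3.43205903e-01.
By linearity: E[X] = C(51, 3)·p³ ≈ 20825 · 3.43205903e-01 ≈ 7147.262929.
Since α = 1/2 < 1, p = c/n^{1/2} ≫ 1/n is above the triangle threshold p ~ 1/n. Asymptotically E[X] ~ (c³/6)·n^{3(1−α)} = (5³/6)·n^{1.5} → ∞; triangles are abundant w.h.p.

E[X] ≈ 7147.262929; in regime p = Θ(1/n^{1/2}) E[X] diverges (above the triangle threshold p ~ 1/n).


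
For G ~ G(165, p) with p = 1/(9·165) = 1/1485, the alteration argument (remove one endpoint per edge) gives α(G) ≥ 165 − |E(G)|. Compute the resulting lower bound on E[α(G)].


E[|E(G)|] = C(165, 2)·p = 13530 · (1/1485) = 82/9.
E[α(G)] ≥ n − E[|E(G)|] = 165 − 82/9 = 1403/9.
Numerically: ≈ 155.888889.
(This is only a lower bound; the true E[α(G)] may be larger.)

E[α(G)] ≥ 1403/9 ≈ 155.888889.


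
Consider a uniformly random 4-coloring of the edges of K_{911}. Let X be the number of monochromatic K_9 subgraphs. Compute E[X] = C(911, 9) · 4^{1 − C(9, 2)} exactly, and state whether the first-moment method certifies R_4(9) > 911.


E[X] = C(911, 9) · 4^{1 − 36} = 1144686900492291197405 · 4^{−35} = 1144686900492291197405/1180591620717411303424.
As a reduced fraction: E[X] = 1144686900492291197405/1180591620717411303424 ≈ 0.969588.
Is E[X] < 1? YES.
Since E[X] < 1, there exists a 4-coloring of K_{911} with no monochromatic K_9; hence R_4(9) > 911.

E[X] = 1144686900492291197405/1180591620717411303424 ≈ 0.969588; E[X] < 1, so R_4(9) > 911.


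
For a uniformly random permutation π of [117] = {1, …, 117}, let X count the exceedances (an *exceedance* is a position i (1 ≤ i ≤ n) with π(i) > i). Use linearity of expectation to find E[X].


Write X = Σ_{i=1}^{117} X_i, where X_i = 1_{π(i) > i}.
For each fixed i, π(i) is uniform over {1, …, 117} (marginal of a uniform permutation), so P[π(i) > i] = (n − i)/n. Summing: Σ_{i=1}^{117} (n − i)/n = (0 + 1 + … + 116)/117 = 117(117 − 1)/(2·117) = (117 − 1)/2.
Hence E[X] = Σ_{i=1}^{117} (117 − i)/117 = 58 ≈ 58.000000.

E[X] = 58 = 58.000000.


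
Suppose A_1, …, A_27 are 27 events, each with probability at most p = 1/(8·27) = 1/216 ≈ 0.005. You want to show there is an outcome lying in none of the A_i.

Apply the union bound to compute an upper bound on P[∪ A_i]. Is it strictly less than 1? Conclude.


Union bound: P[∪_{i=1}^{27} A_i] ≤ Σ_i P[A_i] ≤ 27·p = 27·(1/216) = 1/8.
Numerically: 1/8 ≈ 0.125.
Is 1/8 < 1? YES.
Since P[∪ A_i] ≤ 1/8 < 1, the complement has P[∩ A_i^c] ≥ 1 − 1/8 = 7/8 > 0, so some outcome avoids every A_i.

27·p = 1/8 ≈ 0.125; existence CERTIFIED by the union bound.


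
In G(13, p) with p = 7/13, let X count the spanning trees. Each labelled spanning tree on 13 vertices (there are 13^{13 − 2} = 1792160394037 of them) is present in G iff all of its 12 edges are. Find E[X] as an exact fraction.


K_13 has 13^{13 − 2} = 1792160394037 labelled spanning trees.
For each such spanning tree H, let X_H = 1 if all 12 edges of H are present in G. Then P[X_H = 1] = p^{12} = (7/13)^{12} = 13841287201/23298085122481.
By linearity of expectation: E[X] = Σ_H E[X_H] = 1792160394037 · p^{12} = 1792160394037 · 13841287201/23298085122481 = 13841287201/13.
Numerically: E[X] ≈ 1.065e+09.

E[X] = 1792160394037 · (7/13)^{12} = 13841287201/13 ≈ 1.065e+09.


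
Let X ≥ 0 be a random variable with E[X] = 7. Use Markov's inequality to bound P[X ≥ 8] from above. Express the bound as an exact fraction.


μ = E[X] = 7, a = 8.
Markov: P[X ≥ 8] ≤ μ/a = (7)/8 = 7/8.
Numerically: ≈ 0.875.
(Since a = 8 > μ = 7.000, the bound 7/8 is < 1 and informative.)

P[X ≥ 8] ≤ 7/8 ≈ 0.875.


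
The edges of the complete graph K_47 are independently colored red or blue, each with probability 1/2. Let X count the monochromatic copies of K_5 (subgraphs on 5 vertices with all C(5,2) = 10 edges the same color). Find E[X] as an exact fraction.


Let X = Σ_S X_S over the C(47, 5) = 1533939 subsets S of size 5, where X_S = 1 if the K_5 on S is monochromatic.
For a fixed S, the K_5 on S has C(5, 2) = 10 edges. P[all 10 edges red] = (1/2)^10, and likewise for blue, so P[monochromatic] = 2·(1/2)^10 = 2^{1 − 10} = 1/512.
By linearity of expectation: E[X] = C(47, 5) · 2^{1 − 10} = 1533939 · 1/512 = 1533939/512.
Numerically: E[X] ≈ 2995.975.

E[X] = C(47,5)·2^(1−C(5,2)) = 1533939/512 ≈ 2995.975.


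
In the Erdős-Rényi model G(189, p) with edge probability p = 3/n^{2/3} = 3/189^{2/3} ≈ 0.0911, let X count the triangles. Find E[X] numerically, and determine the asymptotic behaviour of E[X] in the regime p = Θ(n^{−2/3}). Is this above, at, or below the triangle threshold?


Number of potential triangles: C(189, 3) = 1107414.
Each occurs with probability p³ ≈ (0.0911)³ ≈ 7.55858e-04.
By linearity: E[X] = C(189, 3)·p³ ≈ 1107414 · 7.55858e-04 ≈ 837.048.
Since α = 2/3 < 1, p = c/n^{2/3} ≫ 1/n is above the triangle threshold p ~ 1/n. Asymptotically E[X] ~ (c³/6)·n^{3(1−α)} = (3³/6)·n^{1} → ∞; triangles are abundant w.h.p.

E[X] ≈ 837.048; in regime p = Θ(1/n^{2/3}) E[X] diverges (above the triangle threshold p ~ 1/n).


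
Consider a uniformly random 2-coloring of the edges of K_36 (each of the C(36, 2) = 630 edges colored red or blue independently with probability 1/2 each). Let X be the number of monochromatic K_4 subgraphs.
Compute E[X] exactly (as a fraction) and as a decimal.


Let X = Σ_S X_S over the C(36, 4) = 58905 subsets S of size 4, where X_S = 1 if the K_4 on S is monochromatic.
For a fixed S, the K_4 on S has C(4, 2) = 6 edges. P[all 6 edges red] = (1/2)^6, and likewise for blue, so P[monochromatic] = 2·(1/2)^6 = 2^{1 − 6} = 1/32.
Summing: E[X] = C(36, 4) · 2^{1 − 6} = 58905 · 1/32 = 58905/32.
Numerically: E[X] ≈ 1840.7812.

E[X] = C(36,4)·2^(1−C(4,2)) = 58905/32 ≈ 1840.7812.


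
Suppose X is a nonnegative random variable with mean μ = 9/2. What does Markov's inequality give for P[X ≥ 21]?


μ = E[X] = 9/2, a = 21.
Markov: P[X ≥ 21] ≤ μ/a = (9/2)/21 = 3/14.
Numerically: ≈ 0.214286.
(Since a = 21 > μ = 4.500000, the bound 3/14 is < 1 and informative.)

P[X ≥ 21] ≤ 3/14 ≈ 0.214286.


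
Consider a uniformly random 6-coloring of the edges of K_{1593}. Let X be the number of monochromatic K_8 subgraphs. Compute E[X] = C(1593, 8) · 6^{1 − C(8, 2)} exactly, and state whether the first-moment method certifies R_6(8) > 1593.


E[X] = C(1593, 8) · 6^{1 − 28} = 1010555394551193970323 · 6^{−27} = 1010555394551193970323/1023490369077469249536.
As a reduced fraction: E[X] = 37427977575970147049/37907050706572935168 ≈ 0.98736.
Is E[X] < 1? YES.
Since E[X] < 1, there exists a 6-coloring of K_{1593} with no monochromatic K_8; hence R_6(8) > 1593.

E[X] = 37427977575970147049/37907050706572935168 ≈ 0.98736; E[X] < 1, so R_6(8) > 1593.


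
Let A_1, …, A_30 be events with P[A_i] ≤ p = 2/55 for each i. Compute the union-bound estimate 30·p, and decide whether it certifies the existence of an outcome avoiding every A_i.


Union bound: P[∪_{i=1}^{30} A_i] ≤ Σ_i P[A_i] ≤ 30·p = 30·(2/55) = 12/11.
Numerically: 12/11 ≈ 1.09091.
Is 12/11 < 1? NO.
Since the bound 12/11 is ≥ 1, the union bound is uninformative here; it does NOT by itself certify existence.

30·p = 12/11 ≈ 1.09091; existence NOT certified by the union bound.


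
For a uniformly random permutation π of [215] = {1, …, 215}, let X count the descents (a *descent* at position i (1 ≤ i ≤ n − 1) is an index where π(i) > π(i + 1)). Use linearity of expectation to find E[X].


Write X = Σ X_I over i = 1, …, 214, with X_I the indicator of one descent.
There are 214 indicators.
For each fixed i, the pair (π(i), π(i+1)) is a uniformly random ordered pair of distinct values from {1, …, 215}; by symmetry P[π(i) > π(i+1)] = 1/2.
By linearity: E[X] = 214 · (1/2) = (215 − 1) · (1/2) = 107 ≈ 107.000.

E[X] = 107 = 107.000.


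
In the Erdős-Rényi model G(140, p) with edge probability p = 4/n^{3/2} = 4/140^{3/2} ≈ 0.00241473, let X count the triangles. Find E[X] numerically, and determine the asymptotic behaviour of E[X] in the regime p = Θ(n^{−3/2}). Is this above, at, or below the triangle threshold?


Number of potential triangles: C(140, 3) = 447580.
Each occurs with probability p³ ≈ (0.00241473)³ ≈ 1.40800376e-08.
By linearity: E[X] = C(140, 3)·p³ ≈ 447580 · 1.40800376e-08 ≈ 0.006302.
Since α = 3/2 > 1, p = c/n^{3/2} = o(1/n) is below the triangle threshold p ~ 1/n. Asymptotically E[X] ~ (c³/6)·n^{3(1−α)} = (4³/6)·n^{-1.5} → 0, so by Markov's inequality G has no triangles w.h.p.

E[X] ≈ 0.006302; in regime p = Θ(1/n^{3/2}) E[X] tends to 0 (below the triangle threshold p ~ 1/n).


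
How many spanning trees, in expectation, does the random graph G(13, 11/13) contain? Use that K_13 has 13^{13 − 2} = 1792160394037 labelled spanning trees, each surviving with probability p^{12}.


K_13 has 13^{13 − 2} = 1792160394037 labelled spanning trees.
For each such spanning tree H, let X_H = 1 if all 12 edges of H are present in G. Then P[X_H = 1] = p^{12} = (11/13)^{12} = 3138428376721/23298085122481.
Summing the indicators: E[X] = Σ_H E[X_H] = 1792160394037 · p^{12} = 1792160394037 · 3138428376721/23298085122481 = 3138428376721/13.
Numerically: E[X] ≈ 2.41e+11.

E[X] = 1792160394037 · (11/13)^{12} = 3138428376721/13 ≈ 2.41e+11.


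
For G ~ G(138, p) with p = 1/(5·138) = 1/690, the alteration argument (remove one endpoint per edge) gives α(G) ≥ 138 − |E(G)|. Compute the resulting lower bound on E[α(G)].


E[|E(G)|] = C(138, 2)·p = 9453 · (1/690) = 137/10.
E[α(G)] ≥ n − E[|E(G)|] = 138 − 137/10 = 1243/10.
Numerically: ≈ 124.3000.
(This is only a lower bound; the true E[α(G)] may be larger.)

E[α(G)] ≥ 1243/10 ≈ 124.3000.


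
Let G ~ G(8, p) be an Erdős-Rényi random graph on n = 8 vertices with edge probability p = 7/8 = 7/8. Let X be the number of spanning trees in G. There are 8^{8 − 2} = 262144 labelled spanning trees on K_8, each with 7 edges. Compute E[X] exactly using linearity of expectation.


K_8 has 8^{8 − 2} = 262144 labelled spanning trees.
For each such spanning tree H, let X_H = 1 if all 7 edges of H are present in G. Then P[X_H = 1] = p^{7} = (7/8)^{7} = 823543/2097152.
By linearity: E[X] = Σ_H E[X_H] = 262144 · p^{7} = 262144 · 823543/2097152 = 823543/8.
Numerically: E[X] ≈ 1.03e+05.

E[X] = 262144 · (7/8)^{7} = 823543/8 ≈ 1.03e+05.


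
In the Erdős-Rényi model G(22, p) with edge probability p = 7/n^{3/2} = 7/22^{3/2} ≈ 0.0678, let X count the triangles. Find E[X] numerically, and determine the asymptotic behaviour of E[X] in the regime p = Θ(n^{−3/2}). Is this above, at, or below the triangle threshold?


Number of potential triangles: C(22, 3) = 1540.
Each occurs with probability p³ ≈ (0.0678)³ ≈ 3.12171e-04.
By linearity: E[X] = C(22, 3)·p³ ≈ 1540 · 3.12171e-04 ≈ 0.481.
Since α = 3/2 > 1, p = c/n^{3/2} = o(1/n) is below the triangle threshold p ~ 1/n. Asymptotically E[X] ~ (c³/6)·n^{3(1−α)} = (7³/6)·n^{-1.5} → 0, so by Markov's inequality G has no triangles w.h.p.

E[X] ≈ 0.481; in regime p = Θ(1/n^{3/2}) E[X] tends to 0 (below the triangle threshold p ~ 1/n).


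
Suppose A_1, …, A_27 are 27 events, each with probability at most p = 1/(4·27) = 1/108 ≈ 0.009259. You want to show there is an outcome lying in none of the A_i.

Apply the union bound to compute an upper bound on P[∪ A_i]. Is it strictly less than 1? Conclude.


Union bound: P[∪_{i=1}^{27} A_i] ≤ Σ_i P[A_i] ≤ 27·p = 27·(1/108) = 1/4.
Numerically: 1/4 ≈ 0.250000.
Is 1/4 < 1? YES.
Since P[∪ A_i] ≤ 1/4 < 1, the complement has P[∩ A_i^c] ≥ 1 − 1/4 = 3/4 > 0, so some outcome avoids every A_i.

27·p = 1/4 ≈ 0.250000; existence CERTIFIED by the union bound.


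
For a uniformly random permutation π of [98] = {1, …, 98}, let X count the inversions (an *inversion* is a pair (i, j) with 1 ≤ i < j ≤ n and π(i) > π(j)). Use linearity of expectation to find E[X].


Write X = Σ X_I over the C(98, 2) = 4753 pairs i < j, with X_I the indicator of one inversion.
There are 4753 indicators.
For each fixed pair i < j, the values π(i) and π(j) are two distinct elements of {1, …, 98} in uniformly random order; by symmetry P[π(i) > π(j)] = 1/2.
By linearity: E[X] = 4753 · (1/2) = C(98, 2) · (1/2) = 4753/2 = 4753/2 ≈ 2376.50000.

E[X] = 4753/2 = 2376.50000.


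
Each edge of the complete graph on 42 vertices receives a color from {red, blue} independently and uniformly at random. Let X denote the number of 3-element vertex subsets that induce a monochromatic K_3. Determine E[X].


Let X = Σ_S X_S over the C(42, 3) = 11480 subsets S of size 3, where X_S = 1 if the K_3 on S is monochromatic.
For a fixed S, the K_3 on S has C(3, 2) = 3 edges. P[all 3 edges red] = (1/2)^3, and likewise for blue, so P[monochromatic] = 2·(1/2)^3 = 2^{1 − 3} = 1/4.
Summing: E[X] = C(42, 3) · 2^{1 − 3} = 11480 · 1/4 = 2870.
Numerically: E[X] ≈ 2870.000.

E[X] = C(42,3)·2^(1−C(3,2)) = 2870 ≈ 2870.000.


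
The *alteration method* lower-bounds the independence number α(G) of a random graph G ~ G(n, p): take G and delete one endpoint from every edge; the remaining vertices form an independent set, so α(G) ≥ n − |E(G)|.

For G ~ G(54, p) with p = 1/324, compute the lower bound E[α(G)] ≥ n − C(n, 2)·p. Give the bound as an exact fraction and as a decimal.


E[|E(G)|] = C(54, 2)·p = 1431 · (1/324) = 53/12.
E[α(G)] ≥ n − E[|E(G)|] = 54 − 53/12 = 595/12.
Numerically: ≈ 49.583.
(This is only a lower bound; the true E[α(G)] may be larger.)

E[α(G)] ≥ 595/12 ≈ 49.583.


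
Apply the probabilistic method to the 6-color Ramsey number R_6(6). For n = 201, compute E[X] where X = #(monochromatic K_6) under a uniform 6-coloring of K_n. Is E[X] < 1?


E[X] = C(201, 6) · 6^{1 − 15} = 84944276340 · 6^{−14} = 84944276340/78364164096.
As a reduced fraction: E[X] = 7078689695/6530347008 ≈ 1.0839684.
Is E[X] < 1? NO.
Since E[X] ≥ 1, the first-moment bound is inconclusive at n = 201; it does NOT by itself certify R_6(6) > 201.

E[X] = 7078689695/6530347008 ≈ 1.0839684; E[X] ≥ 1; first-moment method inconclusive here.


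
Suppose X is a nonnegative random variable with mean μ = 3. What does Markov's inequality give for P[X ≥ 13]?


μ = E[X] = 3, a = 13.
Markov: P[X ≥ 13] ≤ μ/a = (3)/13 = 3/13.
Numerically: ≈ 0.23077.
(Since a = 13 > μ = 3.00000, the bound 3/13 is < 1 and informative.)

P[X ≥ 13] ≤ 3/13 ≈ 0.23077.


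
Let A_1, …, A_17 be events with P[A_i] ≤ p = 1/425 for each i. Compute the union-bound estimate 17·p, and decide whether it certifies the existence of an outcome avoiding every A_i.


Union bound: P[∪_{i=1}^{17} A_i] ≤ Σ_i P[A_i] ≤ 17·p = 17·(1/425) = 1/25.
Numerically: 1/25 ≈ 0.0400.
Is 1/25 < 1? YES.
Since P[∪ A_i] ≤ 1/25 < 1, the complement has P[∩ A_i^c] ≥ 1 − 1/25 = 24/25 > 0, so some outcome avoids every A_i.

17·p = 1/25 ≈ 0.0400; existence CERTIFIED by the union bound.


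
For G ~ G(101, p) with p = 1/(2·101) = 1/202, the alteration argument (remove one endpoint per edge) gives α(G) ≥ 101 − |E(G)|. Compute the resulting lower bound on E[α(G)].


E[|E(G)|] = C(101, 2)·p = 5050 · (1/202) = 25.
E[α(G)] ≥ n − E[|E(G)|] = 101 − 25 = 76.
Numerically: ≈ 76.000000.
(This is only a lower bound; the true E[α(G)] may be larger.)

E[α(G)] ≥ 76 ≈ 76.000000.


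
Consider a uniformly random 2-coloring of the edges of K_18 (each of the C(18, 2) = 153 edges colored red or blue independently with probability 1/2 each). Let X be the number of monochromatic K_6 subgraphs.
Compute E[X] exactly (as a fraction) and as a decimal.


Let X = Σ_S X_S over the C(18, 6) = 18564 subsets S of size 6, where X_S = 1 if the K_6 on S is monochromatic.
For a fixed S, the K_6 on S has C(6, 2) = 15 edges. P[all 15 edges red] = (1/2)^15, and likewise for blue, so P[monochromatic] = 2·(1/2)^15 = 2^{1 − 15} = 1/16384.
By linearity: E[X] = C(18, 6) · 2^{1 − 15} = 18564 · 1/16384 = 4641/4096.
Numerically: E[X] ≈ 1.13306.

E[X] = C(18,6)·2^(1−C(6,2)) = 4641/4096 ≈ 1.13306.


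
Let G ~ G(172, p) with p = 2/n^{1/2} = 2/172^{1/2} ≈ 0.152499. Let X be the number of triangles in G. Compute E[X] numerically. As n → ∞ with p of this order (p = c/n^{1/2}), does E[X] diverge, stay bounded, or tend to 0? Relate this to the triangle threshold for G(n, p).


Number of potential triangles: C(172, 3) = 833340.
Each occurs with probability p³ ≈ (0.152499)³ ≈ 3.54647838e-03.
By linearity: E[X] = C(172, 3)·p³ ≈ 833340 · 3.54647838e-03 ≈ 2955.422293.
Since α = 1/2 < 1, p = c/n^{1/2} ≫ 1/n is above the triangle threshold p ~ 1/n. Asymptotically E[X] ~ (c³/6)·n^{3(1−α)} = (2³/6)·n^{1.5} → ∞; triangles are abundant w.h.p.

E[X] ≈ 2955.422293; in regime p = Θ(1/n^{1/2}) E[X] diverges (above the triangle threshold p ~ 1/n).


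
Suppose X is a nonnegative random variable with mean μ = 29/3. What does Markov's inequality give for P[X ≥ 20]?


μ = E[X] = 29/3, a = 20.
Markov: P[X ≥ 20] ≤ μ/a = (29/3)/20 = 29/60.
Numerically: ≈ 0.483333.
(Since a = 20 > μ = 9.666667, the bound 29/60 is < 1 and informative.)

P[X ≥ 20] ≤ 29/60 ≈ 0.483333.


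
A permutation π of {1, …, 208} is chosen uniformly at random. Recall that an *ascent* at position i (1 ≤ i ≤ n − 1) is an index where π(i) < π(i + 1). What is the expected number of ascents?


Write X = Σ X_I over i = 1, …, 207, with X_I the indicator of one ascent.
There are 207 indicators.
For each fixed i, the pair (π(i), π(i+1)) is a uniformly random ordered pair of distinct values from {1, …, 208}; by symmetry P[π(i) < π(i+1)] = 1/2.
By linearity: E[X] = 207 · (1/2) = (208 − 1) · (1/2) = 207/2 ≈ 103.500.

E[X] = 207/2 = 103.500.


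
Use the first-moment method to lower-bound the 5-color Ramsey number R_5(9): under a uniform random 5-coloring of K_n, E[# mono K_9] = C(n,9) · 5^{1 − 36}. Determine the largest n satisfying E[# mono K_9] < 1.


We need C(n, 9) · 5^{1 − 36} < 1, i.e. C(n, 9) < 5^{36 − 1} = 2910383045673370361328125.
Check values of n near the boundary:
  n = 2167: C(2167, 9) = 2855899084841489792706810; 2855899084841489792706810 < 2910383045673370361328125? YES
  n = 2168: C(2168, 9) = 2867804175977929537095120; 2867804175977929537095120 < 2910383045673370361328125? YES
  n = 2169: C(2169, 9) = 2879753360044504243499683; 2879753360044504243499683 < 2910383045673370361328125? YES
  n = 2170: C(2170, 9) = 2891746779868845075610510; 2891746779868845075610510 < 2910383045673370361328125? YES
  n = 2171: C(2171, 9) = 2903784578674959601827205; 2903784578674959601827205 < 2910383045673370361328125? YES
  n = 2172: C(2172, 9) = 2915866900084148060642020; 2915866900084148060642020 < 2910383045673370361328125? NO
  n = 2173: C(2173, 9) = 2927993888115921319674265; 2927993888115921319674265 < 2910383045673370361328125? NO
  n = 2174: C(2174, 9) = 2940165687188920530702934; 2940165687188920530702934 < 2910383045673370361328125? NO
The largest n with C(n, 9) < 2910383045673370361328125 is n = 2171 (where E[X] = 580756915734991920365441/582076609134674072265625 ≈ 0.997733). Hence R_5(9) > 2171, i.e. R_5(9) ≥ 2172.

Largest n = 2171; hence R_5(9) > 2171.


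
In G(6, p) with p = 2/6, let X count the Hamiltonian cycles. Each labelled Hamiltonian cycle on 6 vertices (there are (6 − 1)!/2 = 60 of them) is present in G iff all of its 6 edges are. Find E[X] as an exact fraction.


K_6 has (6 − 1)!/2 = 60 labelled Hamiltonian cycles.
For each such Hamiltonian cycle H, let X_H = 1 if all 6 edges of H are present in G. Then P[X_H = 1] = p^{6} = (1/3)^{6} = 1/729.
By linearity: E[X] = Σ_H E[X_H] = 60 · p^{6} = 60 · 1/729 = 20/243.
Numerically: E[X] ≈ 0.082305.

E[X] = 60 · (1/3)^{6} = 20/243 ≈ 0.082305.


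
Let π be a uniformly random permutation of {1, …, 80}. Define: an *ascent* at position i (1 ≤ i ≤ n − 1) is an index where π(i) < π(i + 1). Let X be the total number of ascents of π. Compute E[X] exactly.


Write X = Σ X_I over i = 1, …, 79, with X_I the indicator of one ascent.
There are 79 indicators.
For each fixed i, the pair (π(i), π(i+1)) is a uniformly random ordered pair of distinct values from {1, …, 80}; by symmetry P[π(i) < π(i+1)] = 1/2.
By linearity: E[X] = 79 · (1/2) = (80 − 1) · (1/2) = 79/2 ≈ 39.50000.

E[X] = 79/2 = 39.50000.


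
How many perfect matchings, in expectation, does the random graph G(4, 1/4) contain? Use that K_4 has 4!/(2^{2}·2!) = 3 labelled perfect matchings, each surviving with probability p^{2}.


K_4 has 4!/(2^{2}·2!) = 3 labelled perfect matchings.
For each such perfect matching H, let X_H = 1 if all 2 edges of H are present in G. Then P[X_H = 1] = p^{2} = (1/4)^{2} = 1/16.
By linearity of expectation: E[X] = Σ_H E[X_H] = 3 · p^{2} = 3 · 1/16 = 3/16.
Numerically: E[X] ≈ 0.188.

E[X] = 3 · (1/4)^{2} = 3/16 ≈ 0.188.


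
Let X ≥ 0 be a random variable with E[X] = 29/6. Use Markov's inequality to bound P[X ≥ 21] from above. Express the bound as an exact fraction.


μ = E[X] = 29/6, a = 21.
Markov: P[X ≥ 21] ≤ μ/a = (29/6)/21 = 29/126.
Numerically: ≈ 0.230.
(Since a = 21 > μ = 4.833, the bound 29/126 is < 1 and informative.)

P[X ≥ 21] ≤ 29/126 ≈ 0.230.


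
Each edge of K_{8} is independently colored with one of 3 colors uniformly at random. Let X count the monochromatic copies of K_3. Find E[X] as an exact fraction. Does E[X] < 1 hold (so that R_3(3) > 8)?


E[X] = C(8, 3) · 3^{1 − 3} = 56 · 3^{−2} = 56/9.
As a reduced fraction: E[X] = 56/9 ≈ 6.2222.
Is E[X] < 1? NO.
Since E[X] ≥ 1, the first-moment bound is inconclusive at n = 8; it does NOT by itself certify R_3(3) > 8.

E[X] = 56/9 ≈ 6.2222; E[X] ≥ 1; first-moment method inconclusive here.


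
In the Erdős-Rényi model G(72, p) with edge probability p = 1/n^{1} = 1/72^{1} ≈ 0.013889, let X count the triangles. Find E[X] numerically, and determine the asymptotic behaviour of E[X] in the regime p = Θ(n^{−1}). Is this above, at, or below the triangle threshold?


Number of potential triangles: C(72, 3) = 59640.
Each occurs with probability p³ ≈ (0.013889)³ ≈ 2.6791838e-06.
By linearity: E[X] = C(72, 3)·p³ ≈ 59640 · 2.6791838e-06 ≈ 0.15979.
Here α = 1, so p = 1/n is exactly at the triangle threshold p ~ 1/n. Asymptotically E[X] → c³/6 = 1³/6 = 1/6 ≈ 0.16667, a bounded constant. In this regime the triangle count is asymptotically Poisson(c³/6).

E[X] ≈ 0.15979; in regime p = Θ(1/n^{1}) E[X] stays bounded (at the triangle threshold p ~ 1/n).
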